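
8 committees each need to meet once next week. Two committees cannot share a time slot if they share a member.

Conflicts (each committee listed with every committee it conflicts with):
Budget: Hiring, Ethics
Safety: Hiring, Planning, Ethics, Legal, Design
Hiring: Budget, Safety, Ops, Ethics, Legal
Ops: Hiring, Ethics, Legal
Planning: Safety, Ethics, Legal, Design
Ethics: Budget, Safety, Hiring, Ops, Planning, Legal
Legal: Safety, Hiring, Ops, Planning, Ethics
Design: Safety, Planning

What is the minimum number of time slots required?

4

Hiring, Ops, Ethics, Legal all conflict with each other, so at least 4 time slots are needed.
Using 4 time slots: Budget=2, Safety=2, Hiring=3, Ops=2, Planning=3, Ethics=1, Legal=4, Design=1. Each listed conflict is separated.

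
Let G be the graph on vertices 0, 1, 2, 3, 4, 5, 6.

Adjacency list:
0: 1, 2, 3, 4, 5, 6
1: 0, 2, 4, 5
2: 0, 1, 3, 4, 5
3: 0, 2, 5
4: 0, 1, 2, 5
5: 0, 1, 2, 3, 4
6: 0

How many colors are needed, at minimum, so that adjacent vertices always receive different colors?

5

0, 1, 2, 4, 5 form a clique, so at least 5 colors are needed.
A valid assignment using 5 colors: 0=red, 1=purple, 2=blue, 3=yellow, 4=yellow, 5=green, 6=blue. No two adjacent vertices share a color.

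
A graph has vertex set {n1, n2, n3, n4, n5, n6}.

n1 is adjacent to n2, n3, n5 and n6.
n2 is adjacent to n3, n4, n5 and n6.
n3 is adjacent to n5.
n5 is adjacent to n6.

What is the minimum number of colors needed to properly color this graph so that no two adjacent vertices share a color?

4

n1, n2, n3, n5 form a clique, so at least 4 colors are needed.
4 colors suffice: color red → {n2}; color blue → {n4, n5}; color green → {n1}; color yellow → {n3, n6}. Every edge joins two different colors.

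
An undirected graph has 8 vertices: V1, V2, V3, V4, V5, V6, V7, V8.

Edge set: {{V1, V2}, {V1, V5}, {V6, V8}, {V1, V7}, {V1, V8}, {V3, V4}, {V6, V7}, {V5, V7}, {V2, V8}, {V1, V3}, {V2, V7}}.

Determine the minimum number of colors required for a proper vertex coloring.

V1, V5, V7 are mutually adjacent, so at least 3 colors are needed.
One proper 3-coloring: V1=1, V2=3, V3=2, V4=1, V5=3, V6=1, V7=2, V8=2. Every edge joins two different colors.

3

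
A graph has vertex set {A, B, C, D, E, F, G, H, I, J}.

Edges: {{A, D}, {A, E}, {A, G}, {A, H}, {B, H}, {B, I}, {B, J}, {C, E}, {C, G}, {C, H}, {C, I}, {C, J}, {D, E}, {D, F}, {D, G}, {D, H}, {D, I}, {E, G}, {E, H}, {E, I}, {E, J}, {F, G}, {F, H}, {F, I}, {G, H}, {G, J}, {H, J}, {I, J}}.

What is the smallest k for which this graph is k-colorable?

5

A, D, E, G, H are mutually adjacent (a clique of size 5), so at least 5 colors are needed.
5 colors suffice: color 1 → {H, I}; color 2 → {B, E, F}; color 3 → {G}; color 4 → {D, J}; color 5 → {A, C}. No two adjacent vertices share a color.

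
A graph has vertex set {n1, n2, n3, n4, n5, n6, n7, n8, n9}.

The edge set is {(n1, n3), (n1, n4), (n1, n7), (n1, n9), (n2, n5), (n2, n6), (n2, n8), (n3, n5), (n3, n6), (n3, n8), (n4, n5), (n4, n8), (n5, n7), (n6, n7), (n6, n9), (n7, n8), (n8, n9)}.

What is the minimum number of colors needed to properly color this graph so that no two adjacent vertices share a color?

n1 and n7 are adjacent, so at least 2 colors are needed.
One proper 2-coloring: n1=R, n2=B, n3=B, n4=B, n5=R, n6=R, n7=B, n8=R, n9=B. No two adjacent vertices share a color.

2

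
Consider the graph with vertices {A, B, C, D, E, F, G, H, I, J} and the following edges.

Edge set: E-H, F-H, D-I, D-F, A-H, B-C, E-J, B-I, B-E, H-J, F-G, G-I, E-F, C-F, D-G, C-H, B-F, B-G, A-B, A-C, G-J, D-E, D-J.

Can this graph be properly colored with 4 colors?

The chromatic number is 3. B, E, F form a triangle, so at least 3 colors are needed.
3 colors suffice: color 1 → {B, D, H}; color 2 → {A, F, I, J}; color 3 → {C, E, G}.
Since 4 ≥ 3, a proper 4-coloring certainly exists.

Yes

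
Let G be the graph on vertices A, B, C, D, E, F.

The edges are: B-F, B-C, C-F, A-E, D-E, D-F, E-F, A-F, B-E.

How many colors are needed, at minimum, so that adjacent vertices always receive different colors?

3

B, C, F form a triangle, so at least 3 colors are needed.
3 colors suffice: A=green, B=green, C=blue, D=green, E=blue, F=red. Every edge joins two different colors.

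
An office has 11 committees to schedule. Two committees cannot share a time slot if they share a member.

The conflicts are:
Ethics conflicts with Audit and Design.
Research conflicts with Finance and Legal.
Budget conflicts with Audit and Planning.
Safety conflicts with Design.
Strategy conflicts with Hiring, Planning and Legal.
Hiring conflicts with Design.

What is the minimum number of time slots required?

The cycle Audit-Budget-Planning-Strategy-Hiring-Design-Ethics-Audit has odd length 7, so it cannot be 2-colored; at least 3 time slots are needed.
3 time slots suffice: time slot 1 → {Research, Budget, Strategy, Design}; time slot 2 → {Ethics, Safety, Hiring, Finance, Planning, Legal}; time slot 3 → {Audit}. Each listed conflict is separated.

3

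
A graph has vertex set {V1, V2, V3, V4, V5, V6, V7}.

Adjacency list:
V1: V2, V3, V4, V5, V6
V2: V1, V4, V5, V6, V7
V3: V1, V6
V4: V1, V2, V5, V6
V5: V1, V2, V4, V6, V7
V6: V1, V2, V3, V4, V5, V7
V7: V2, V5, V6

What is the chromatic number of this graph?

5

V1, V2, V4, V5, V6 are mutually adjacent (a clique of size 5), so at least 5 colors are needed.
A valid assignment using 5 colors: V1=2, V2=3, V3=3, V4=5, V5=4, V6=1, V7=2. Every edge joins two different colors.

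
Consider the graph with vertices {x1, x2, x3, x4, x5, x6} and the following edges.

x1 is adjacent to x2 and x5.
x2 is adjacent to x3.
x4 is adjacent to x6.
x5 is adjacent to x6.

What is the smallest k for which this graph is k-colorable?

x1 and x2 are adjacent, so at least 2 colors are needed.
2 colors suffice: color 1 → {x1, x3, x6}; color 2 → {x2, x4, x5}. No two adjacent vertices share a color.

2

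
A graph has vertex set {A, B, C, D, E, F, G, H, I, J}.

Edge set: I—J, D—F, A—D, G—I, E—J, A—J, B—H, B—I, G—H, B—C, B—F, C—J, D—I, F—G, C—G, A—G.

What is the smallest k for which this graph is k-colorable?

2

G and I are adjacent, so at least 2 colors are needed.
One proper 2-coloring: A=2, B=1, C=2, D=1, E=2, F=2, G=1, H=2, I=2, J=1. Every edge joins two different colors.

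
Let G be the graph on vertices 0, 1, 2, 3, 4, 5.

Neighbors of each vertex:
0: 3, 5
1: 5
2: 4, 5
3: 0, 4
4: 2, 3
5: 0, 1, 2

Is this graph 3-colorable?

The chromatic number is 3. The cycle 2-4-3-0-5-2 has odd length 5, so it cannot be 2-colored; at least 3 colors are needed.
3 colors suffice: color red → {3, 5}; color blue → {0, 1, 4}; color green → {2}.
That is already a proper 3-coloring.

Yes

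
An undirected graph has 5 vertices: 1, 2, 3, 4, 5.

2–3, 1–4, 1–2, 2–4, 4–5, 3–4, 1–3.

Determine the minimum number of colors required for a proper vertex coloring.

4

1, 2, 3, 4 are mutually adjacent (a clique of size 4), so at least 4 colors are needed.
One proper 4-coloring: 1=b, 2=d, 3=c, 4=a, 5=b. Each edge has distinct colors on its endpoints.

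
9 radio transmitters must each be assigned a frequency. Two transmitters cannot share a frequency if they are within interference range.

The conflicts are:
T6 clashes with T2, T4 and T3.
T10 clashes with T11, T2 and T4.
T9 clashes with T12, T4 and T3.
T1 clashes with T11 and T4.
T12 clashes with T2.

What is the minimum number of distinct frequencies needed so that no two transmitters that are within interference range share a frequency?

The cycle T12-T2-T6-T3-T9-T12 has odd length 5, so it cannot be 2-colored; at least 3 frequencies are needed.
Using 3 frequencies: T6=2, T10=2, T9=2, T1=2, T12=3, T11=1, T2=1, T4=1, T3=1. Each listed conflict is separated.

3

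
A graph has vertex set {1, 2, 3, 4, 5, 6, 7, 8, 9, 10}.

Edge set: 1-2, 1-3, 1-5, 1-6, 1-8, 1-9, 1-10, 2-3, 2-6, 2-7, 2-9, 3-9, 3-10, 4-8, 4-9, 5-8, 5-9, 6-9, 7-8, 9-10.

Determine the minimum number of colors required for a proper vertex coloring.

1, 3, 9, 10 are pairwise adjacent (a clique of size 4), so at least 4 colors are needed.
4 colors suffice: color a → {8, 9}; color b → {1, 4, 7}; color c → {2, 5, 10}; color d → {3, 6}. No two adjacent vertices share a color.

4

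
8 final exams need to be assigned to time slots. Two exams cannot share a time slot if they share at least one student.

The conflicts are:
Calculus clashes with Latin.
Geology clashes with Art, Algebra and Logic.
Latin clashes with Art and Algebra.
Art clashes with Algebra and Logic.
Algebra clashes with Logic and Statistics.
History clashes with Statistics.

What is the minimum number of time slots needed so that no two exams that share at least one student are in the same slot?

Geology, Art, Algebra, Logic are mutually in conflict, so at least 4 time slots are needed.
4 time slots suffice: time slot 1 → {Calculus, Algebra, History}; time slot 2 → {Art, Statistics}; time slot 3 → {Geology, Latin}; time slot 4 → {Logic}. Every pair that conflicts lands in different time slots.

4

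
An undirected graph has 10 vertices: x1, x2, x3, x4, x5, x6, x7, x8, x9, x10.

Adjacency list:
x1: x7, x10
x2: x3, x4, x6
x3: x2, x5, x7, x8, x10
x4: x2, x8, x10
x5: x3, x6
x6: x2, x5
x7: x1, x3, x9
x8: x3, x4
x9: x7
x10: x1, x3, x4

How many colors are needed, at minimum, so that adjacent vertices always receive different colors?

2

x4 and x8 are adjacent, so at least 2 colors are needed.
One proper 2-coloring: x1=R, x2=B, x3=R, x4=R, x5=B, x6=R, x7=B, x8=B, x9=R, x10=B. No two adjacent vertices share a color.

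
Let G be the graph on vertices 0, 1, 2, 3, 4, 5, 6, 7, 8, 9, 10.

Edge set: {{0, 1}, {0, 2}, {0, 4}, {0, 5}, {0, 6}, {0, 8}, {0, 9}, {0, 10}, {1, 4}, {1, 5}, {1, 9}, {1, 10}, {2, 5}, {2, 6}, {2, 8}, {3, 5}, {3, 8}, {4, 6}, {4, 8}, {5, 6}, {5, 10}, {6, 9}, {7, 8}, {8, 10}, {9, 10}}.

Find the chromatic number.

0, 2, 5, 6 are mutually adjacent (a clique of size 4), so at least 4 colors are needed.
4 colors suffice: color red → {0, 3, 7}; color blue → {5, 8, 9}; color green → {1, 6}; color yellow → {2, 4, 10}. Each edge has distinct colors on its endpoints.

4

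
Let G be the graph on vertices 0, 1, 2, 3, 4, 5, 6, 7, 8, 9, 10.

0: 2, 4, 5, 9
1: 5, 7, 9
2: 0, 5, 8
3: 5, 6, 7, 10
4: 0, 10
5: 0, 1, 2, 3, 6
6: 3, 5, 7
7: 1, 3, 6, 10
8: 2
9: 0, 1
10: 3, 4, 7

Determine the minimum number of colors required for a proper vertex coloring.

0, 2, 5 are mutually adjacent, so at least 3 colors are needed.
3 colors suffice: color red → {4, 5, 7, 8, 9}; color blue → {0, 1, 3}; color green → {2, 6, 10}. Each edge has distinct colors on its endpoints.

3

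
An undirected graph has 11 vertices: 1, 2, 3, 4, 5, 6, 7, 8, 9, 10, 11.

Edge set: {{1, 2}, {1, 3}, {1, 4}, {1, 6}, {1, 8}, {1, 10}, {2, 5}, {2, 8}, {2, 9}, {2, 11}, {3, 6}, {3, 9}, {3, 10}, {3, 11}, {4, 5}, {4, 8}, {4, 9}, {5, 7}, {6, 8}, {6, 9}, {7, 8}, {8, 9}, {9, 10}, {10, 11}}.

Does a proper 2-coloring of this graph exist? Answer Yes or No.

No

4, 8, 9 are pairwise adjacent, so at least 3 colors are needed.
So 2 colors are not enough.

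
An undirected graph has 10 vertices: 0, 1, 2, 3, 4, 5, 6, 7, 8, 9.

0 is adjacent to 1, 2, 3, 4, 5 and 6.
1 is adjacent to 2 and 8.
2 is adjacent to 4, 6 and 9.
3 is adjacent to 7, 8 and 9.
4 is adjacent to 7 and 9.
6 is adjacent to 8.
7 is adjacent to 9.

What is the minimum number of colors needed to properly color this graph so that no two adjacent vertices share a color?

3, 7, 9 are pairwise adjacent, so at least 3 colors are needed.
3 colors suffice: color red → {0, 8, 9}; color blue → {2, 5, 7}; color green → {1, 3, 4, 6}. No two adjacent vertices share a color.

3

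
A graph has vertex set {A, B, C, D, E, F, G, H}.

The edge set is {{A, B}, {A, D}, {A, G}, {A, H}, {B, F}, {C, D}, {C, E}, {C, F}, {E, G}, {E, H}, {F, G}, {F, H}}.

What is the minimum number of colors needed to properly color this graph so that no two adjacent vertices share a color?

3

The cycle D-A-B-F-C-D has odd length 5, so it cannot be 2-colored; at least 3 colors are needed.
3 colors suffice: color 1 → {A, E, F}; color 2 → {B, C, G, H}; color 3 → {D}. No two adjacent vertices share a color.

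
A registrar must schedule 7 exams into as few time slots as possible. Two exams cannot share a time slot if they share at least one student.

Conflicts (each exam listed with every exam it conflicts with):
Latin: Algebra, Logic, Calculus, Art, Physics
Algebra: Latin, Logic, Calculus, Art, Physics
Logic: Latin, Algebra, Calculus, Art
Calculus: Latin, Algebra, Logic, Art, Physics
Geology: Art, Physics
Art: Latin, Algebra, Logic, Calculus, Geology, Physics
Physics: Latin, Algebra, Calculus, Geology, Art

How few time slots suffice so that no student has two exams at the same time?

5

Latin, Algebra, Calculus, Art, Physics are mutually in conflict, so at least 5 time slots are needed.
5 time slots suffice: Latin=2, Algebra=5, Logic=4, Calculus=3, Geology=2, Art=1, Physics=4. Every pair that conflicts lands in different time slots.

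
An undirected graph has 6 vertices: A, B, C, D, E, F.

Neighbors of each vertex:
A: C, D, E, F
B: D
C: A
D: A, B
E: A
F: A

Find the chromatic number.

A and C are adjacent, so at least 2 colors are needed.
2 colors suffice: color red → {A, B}; color blue → {C, D, E, F}. Every edge joins two different colors.

2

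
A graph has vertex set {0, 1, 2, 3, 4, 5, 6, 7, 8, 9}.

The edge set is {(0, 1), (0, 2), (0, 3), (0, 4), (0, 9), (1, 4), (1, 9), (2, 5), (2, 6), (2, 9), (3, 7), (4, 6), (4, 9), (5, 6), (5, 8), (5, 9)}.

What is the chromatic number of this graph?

0, 1, 4, 9 form a clique, so at least 4 colors are needed.
4 colors suffice: color a → {3, 6, 8, 9}; color b → {0, 5, 7}; color c → {2, 4}; color d → {1}. No two adjacent vertices share a color.

4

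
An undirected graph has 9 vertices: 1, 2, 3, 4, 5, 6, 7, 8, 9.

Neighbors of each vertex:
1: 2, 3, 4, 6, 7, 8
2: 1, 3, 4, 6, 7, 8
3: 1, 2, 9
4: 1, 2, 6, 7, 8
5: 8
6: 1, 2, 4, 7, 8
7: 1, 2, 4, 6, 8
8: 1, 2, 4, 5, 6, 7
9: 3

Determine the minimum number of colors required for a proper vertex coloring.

6

1, 2, 4, 6, 7, 8 form a clique, so at least 6 colors are needed.
6 colors suffice: color a → {2, 5, 9}; color b → {3, 8}; color c → {1}; color d → {6}; color e → {4}; color f → {7}. Each edge has distinct colors on its endpoints.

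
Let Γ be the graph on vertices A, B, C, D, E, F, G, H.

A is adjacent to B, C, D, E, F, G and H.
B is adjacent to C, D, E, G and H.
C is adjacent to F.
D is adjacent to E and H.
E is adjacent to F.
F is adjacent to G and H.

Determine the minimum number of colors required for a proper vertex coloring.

A, B, D, H are mutually adjacent (a clique of size 4), so at least 4 colors are needed.
4 colors suffice: A=1, B=2, C=3, D=3, E=4, F=2, G=3, H=4. Each edge has distinct colors on its endpoints.

4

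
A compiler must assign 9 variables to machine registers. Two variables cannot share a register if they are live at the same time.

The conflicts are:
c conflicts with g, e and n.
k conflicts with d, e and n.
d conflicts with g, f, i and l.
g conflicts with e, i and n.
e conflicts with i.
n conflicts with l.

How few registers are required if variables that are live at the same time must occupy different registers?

d, g, i all conflict with each other, so at least 3 registers are needed.
3 registers suffice: c=3, k=2, d=1, g=2, f=2, e=1, i=3, n=1, l=2. Each listed conflict is separated.

3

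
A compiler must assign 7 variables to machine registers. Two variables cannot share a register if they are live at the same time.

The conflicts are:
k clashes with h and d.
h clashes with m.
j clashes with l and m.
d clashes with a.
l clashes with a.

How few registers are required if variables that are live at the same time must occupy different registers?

3

The cycle k-d-a-l-j-m-h-k has odd length 7, so it cannot be 2-colored; at least 3 registers are needed.
Using 3 registers: k=1, h=2, j=2, d=2, l=1, a=3, m=1. Every pair that conflicts lands in different registers.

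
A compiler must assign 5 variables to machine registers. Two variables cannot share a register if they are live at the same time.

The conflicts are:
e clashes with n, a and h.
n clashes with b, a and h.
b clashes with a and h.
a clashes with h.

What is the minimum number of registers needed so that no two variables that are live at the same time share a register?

n, b, a, h pairwise conflict, so at least 4 registers are needed.
A valid assignment using 4 registers: e=4, n=2, b=4, a=1, h=3. Each listed conflict is separated.

4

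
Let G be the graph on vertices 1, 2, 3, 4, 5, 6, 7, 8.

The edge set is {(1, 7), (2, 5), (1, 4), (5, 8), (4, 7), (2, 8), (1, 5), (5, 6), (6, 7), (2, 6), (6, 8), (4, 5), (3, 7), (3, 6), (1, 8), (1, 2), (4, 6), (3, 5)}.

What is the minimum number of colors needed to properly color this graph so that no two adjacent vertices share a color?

2, 5, 6, 8 are mutually adjacent (a clique of size 4), so at least 4 colors are needed.
4 colors suffice: color red → {5, 7}; color blue → {1, 6}; color green → {2, 3, 4}; color yellow → {8}. No two adjacent vertices share a color.

4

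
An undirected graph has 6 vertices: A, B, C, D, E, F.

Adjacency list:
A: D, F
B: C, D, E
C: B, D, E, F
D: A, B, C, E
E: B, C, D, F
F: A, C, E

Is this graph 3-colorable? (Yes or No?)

B, C, D, E are mutually adjacent (a clique of size 4), so at least 4 colors are needed.
So 3 colors are not enough.

No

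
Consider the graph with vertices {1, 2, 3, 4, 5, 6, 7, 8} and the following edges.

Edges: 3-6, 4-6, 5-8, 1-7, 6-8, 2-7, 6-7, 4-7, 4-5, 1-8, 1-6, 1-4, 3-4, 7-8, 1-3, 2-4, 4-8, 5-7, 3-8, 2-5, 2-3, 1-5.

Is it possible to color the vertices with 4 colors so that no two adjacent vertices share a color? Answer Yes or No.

No

1, 3, 4, 6, 8 are pairwise adjacent (a clique of size 5), so at least 5 colors are needed.
So 4 colors are not enough.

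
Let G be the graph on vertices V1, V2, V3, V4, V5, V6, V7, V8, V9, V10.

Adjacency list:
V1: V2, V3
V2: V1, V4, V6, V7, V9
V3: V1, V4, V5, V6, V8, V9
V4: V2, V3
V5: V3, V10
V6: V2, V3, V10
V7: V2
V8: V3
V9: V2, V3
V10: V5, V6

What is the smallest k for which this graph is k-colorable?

V3 and V6 are adjacent, so at least 2 colors are needed.
2 colors suffice: color 1 → {V2, V3, V10}; color 2 → {V1, V4, V5, V6, V7, V8, V9}. Each edge has distinct colors on its endpoints.

2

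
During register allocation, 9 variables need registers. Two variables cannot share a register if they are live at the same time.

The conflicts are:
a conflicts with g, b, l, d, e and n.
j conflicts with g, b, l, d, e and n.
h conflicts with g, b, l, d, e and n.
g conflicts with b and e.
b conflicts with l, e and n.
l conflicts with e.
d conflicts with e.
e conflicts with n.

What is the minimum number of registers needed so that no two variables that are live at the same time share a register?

4

j, g, b, e pairwise conflict, so at least 4 registers are needed.
A valid assignment using 4 registers: a=3, j=3, h=3, g=4, b=2, l=4, d=2, e=1, n=4. No two conflicting variables share a register.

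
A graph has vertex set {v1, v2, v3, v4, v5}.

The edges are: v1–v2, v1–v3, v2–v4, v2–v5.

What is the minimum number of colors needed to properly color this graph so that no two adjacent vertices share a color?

2

v1 and v2 are adjacent, so at least 2 colors are needed.
2 colors suffice: color 1 → {v2, v3}; color 2 → {v1, v4, v5}. No two adjacent vertices share a color.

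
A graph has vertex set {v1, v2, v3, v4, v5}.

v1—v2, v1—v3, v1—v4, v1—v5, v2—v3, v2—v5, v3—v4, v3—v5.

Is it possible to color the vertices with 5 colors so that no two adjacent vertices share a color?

Yes

The chromatic number is 4. v1, v2, v3, v5 form a clique, so at least 4 colors are needed.
A valid assignment using 4 colors: v1=blue, v2=yellow, v3=red, v4=green, v5=green.
Since 5 ≥ 4, a proper 5-coloring certainly exists.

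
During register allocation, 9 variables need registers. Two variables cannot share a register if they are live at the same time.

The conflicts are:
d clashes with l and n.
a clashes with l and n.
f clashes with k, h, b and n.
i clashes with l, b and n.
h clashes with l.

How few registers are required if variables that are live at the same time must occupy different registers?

3

The cycle l-i-n-f-h-l has odd length 5, so it cannot be 2-colored; at least 3 registers are needed.
Using 3 registers: d=2, a=2, f=2, i=2, k=1, h=3, l=1, b=1, n=1. Every pair that conflicts lands in different registers.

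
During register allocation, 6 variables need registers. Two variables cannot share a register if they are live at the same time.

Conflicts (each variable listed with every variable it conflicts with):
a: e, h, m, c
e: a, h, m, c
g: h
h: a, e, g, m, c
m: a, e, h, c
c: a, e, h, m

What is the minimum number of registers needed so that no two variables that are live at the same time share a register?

5

a, e, h, m, c all conflict with each other, so at least 5 registers are needed.
5 registers suffice: register 1 → {h}; register 2 → {g, m}; register 3 → {a}; register 4 → {c}; register 5 → {e}. Every pair that conflicts lands in different registers.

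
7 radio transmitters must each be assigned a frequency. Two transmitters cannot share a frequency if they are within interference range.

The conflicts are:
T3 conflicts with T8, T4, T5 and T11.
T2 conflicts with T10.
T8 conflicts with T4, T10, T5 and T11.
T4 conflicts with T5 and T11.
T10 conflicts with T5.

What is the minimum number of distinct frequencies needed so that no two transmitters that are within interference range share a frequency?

4

T3, T8, T4, T11 pairwise conflict, so at least 4 frequencies are needed.
Using 4 frequencies: T3=4, T2=1, T8=1, T4=3, T10=3, T5=2, T11=2. No two conflicting transmitters share a frequency.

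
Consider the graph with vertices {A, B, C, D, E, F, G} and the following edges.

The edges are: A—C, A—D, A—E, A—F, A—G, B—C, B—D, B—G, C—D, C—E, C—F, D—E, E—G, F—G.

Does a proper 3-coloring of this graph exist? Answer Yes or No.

No

A, C, D, E form a clique, so at least 4 colors are needed.
So 3 colors are not enough.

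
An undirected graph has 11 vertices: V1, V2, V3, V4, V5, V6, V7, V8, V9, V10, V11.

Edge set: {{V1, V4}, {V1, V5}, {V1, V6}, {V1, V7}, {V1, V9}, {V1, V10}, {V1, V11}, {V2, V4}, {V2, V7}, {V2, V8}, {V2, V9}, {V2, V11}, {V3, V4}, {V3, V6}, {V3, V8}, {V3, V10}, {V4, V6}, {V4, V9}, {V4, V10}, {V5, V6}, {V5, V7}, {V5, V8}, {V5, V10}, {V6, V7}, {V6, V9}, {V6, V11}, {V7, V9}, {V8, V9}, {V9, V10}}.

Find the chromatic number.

V1, V4, V9, V10 are mutually adjacent (a clique of size 4), so at least 4 colors are needed.
A valid assignment using 4 colors: V1=3, V2=1, V3=2, V4=4, V5=2, V6=1, V7=4, V8=3, V9=2, V10=1, V11=2. Every edge joins two different colors.

4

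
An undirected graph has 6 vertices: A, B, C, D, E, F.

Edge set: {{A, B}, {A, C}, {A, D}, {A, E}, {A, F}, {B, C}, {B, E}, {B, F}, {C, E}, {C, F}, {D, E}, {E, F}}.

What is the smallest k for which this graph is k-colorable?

5

A, B, C, E, F form a clique, so at least 5 colors are needed.
5 colors suffice: color 1 → {E}; color 2 → {A}; color 3 → {D, F}; color 4 → {B}; color 5 → {C}. No two adjacent vertices share a color.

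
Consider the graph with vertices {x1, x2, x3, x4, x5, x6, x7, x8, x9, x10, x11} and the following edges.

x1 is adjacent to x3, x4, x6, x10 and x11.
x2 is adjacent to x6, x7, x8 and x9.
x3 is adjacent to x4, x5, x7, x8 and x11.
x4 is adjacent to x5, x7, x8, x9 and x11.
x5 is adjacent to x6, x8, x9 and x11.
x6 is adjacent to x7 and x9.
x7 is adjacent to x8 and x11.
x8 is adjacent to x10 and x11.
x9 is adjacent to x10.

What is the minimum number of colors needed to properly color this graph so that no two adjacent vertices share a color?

5

x3, x4, x5, x8, x11 are pairwise adjacent (a clique of size 5), so at least 5 colors are needed.
A valid assignment using 5 colors: x1=1, x2=3, x3=3, x4=2, x5=5, x6=2, x7=5, x8=1, x9=1, x10=2, x11=4. Every edge joins two different colors.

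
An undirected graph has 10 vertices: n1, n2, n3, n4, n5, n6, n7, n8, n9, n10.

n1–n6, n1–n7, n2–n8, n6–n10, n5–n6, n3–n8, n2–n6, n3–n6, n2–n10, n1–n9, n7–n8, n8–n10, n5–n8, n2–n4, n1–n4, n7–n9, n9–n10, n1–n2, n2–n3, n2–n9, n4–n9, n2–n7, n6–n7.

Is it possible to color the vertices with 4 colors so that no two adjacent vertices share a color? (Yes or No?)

The chromatic number is 4. n1, n2, n4, n9 form a clique, so at least 4 colors are needed.
4 colors suffice: n1=Y, n2=R, n3=G, n4=G, n5=R, n6=B, n7=G, n8=B, n9=B, n10=G.
That is already a proper 4-coloring.

Yes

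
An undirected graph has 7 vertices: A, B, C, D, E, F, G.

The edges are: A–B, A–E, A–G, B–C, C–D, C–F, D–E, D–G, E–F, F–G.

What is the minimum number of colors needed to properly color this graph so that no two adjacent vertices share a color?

3

The cycle A-G-F-C-B-A has odd length 5, so it cannot be 2-colored; at least 3 colors are needed.
3 colors suffice: color 1 → {A, D, F}; color 2 → {C, E, G}; color 3 → {B}. Each edge has distinct colors on its endpoints.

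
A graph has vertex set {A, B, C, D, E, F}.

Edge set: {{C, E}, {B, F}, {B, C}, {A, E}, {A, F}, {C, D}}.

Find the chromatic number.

3

The cycle B-F-A-E-C-B has odd length 5, so it cannot be 2-colored; at least 3 colors are needed.
A valid assignment using 3 colors: A=red, B=green, C=red, D=blue, E=blue, F=blue. No two adjacent vertices share a color.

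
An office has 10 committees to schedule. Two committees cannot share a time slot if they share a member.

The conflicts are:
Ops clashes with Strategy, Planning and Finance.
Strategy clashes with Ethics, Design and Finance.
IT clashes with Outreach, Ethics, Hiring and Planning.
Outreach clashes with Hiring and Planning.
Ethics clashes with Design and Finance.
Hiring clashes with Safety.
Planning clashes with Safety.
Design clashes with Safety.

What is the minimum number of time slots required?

3

Strategy, Ethics, Design are mutually in conflict, so at least 3 time slots are needed.
3 time slots suffice: time slot 1 → {Strategy, Hiring, Planning}; time slot 2 → {IT, Design, Finance}; time slot 3 → {Ops, Outreach, Ethics, Safety}. Every pair that conflicts lands in different time slots.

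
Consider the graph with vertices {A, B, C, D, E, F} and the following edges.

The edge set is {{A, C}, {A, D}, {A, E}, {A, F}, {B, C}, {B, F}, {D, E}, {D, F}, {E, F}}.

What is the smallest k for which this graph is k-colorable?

A, D, E, F form a clique, so at least 4 colors are needed.
4 colors suffice: color red → {C, F}; color blue → {A, B}; color green → {D}; color yellow → {E}. Each edge has distinct colors on its endpoints.

4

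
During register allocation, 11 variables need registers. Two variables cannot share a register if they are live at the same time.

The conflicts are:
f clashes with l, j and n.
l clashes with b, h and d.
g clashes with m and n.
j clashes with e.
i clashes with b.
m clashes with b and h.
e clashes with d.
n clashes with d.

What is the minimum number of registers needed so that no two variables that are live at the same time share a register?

The cycle e-d-n-f-j-e has odd length 5, so it cannot be 2-colored; at least 3 registers are needed.
Using 3 registers: f=2, l=1, g=2, j=3, i=1, m=1, b=2, e=1, h=2, n=1, d=2. Every pair that conflicts lands in different registers.

3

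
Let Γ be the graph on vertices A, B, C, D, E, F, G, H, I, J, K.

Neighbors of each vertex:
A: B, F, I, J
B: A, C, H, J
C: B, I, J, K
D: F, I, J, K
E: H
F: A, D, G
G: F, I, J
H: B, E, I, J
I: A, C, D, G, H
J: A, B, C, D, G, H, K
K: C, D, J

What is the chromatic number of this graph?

B, H, J are mutually adjacent, so at least 3 colors are needed.
One proper 3-coloring: A=3, B=2, C=3, D=3, E=1, F=1, G=2, H=3, I=1, J=1, K=2. Each edge has distinct colors on its endpoints.

3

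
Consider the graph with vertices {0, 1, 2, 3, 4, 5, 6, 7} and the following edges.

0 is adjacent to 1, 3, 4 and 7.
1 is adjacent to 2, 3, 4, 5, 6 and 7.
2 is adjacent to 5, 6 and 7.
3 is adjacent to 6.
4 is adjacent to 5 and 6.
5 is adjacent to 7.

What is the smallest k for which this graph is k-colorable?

1, 2, 5, 7 are pairwise adjacent (a clique of size 4), so at least 4 colors are needed.
One proper 4-coloring: 0=green, 1=red, 2=green, 3=blue, 4=blue, 5=yellow, 6=yellow, 7=blue. Every edge joins two different colors.

4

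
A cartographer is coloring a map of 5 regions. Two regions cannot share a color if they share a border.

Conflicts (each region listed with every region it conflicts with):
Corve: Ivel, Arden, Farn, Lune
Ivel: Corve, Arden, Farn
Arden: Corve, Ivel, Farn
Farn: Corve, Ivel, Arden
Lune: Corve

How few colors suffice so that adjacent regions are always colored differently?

Corve, Ivel, Arden, Farn pairwise conflict, so at least 4 colors are needed.
A valid assignment using 4 colors: Corve=1, Ivel=2, Arden=3, Farn=4, Lune=2. Each listed conflict is separated.

4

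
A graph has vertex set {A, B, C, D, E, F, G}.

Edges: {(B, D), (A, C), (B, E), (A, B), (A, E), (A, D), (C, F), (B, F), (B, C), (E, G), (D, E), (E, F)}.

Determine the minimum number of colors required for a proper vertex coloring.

4

A, B, D, E are mutually adjacent (a clique of size 4), so at least 4 colors are needed.
One proper 4-coloring: A=green, B=red, C=blue, D=yellow, E=blue, F=green, G=red. Every edge joins two different colors.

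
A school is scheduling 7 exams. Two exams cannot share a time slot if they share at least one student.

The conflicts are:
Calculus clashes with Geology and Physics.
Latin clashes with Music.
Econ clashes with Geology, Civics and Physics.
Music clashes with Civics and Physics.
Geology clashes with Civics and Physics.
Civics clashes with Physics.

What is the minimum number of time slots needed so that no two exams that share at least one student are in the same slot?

Econ, Geology, Civics, Physics pairwise conflict, so at least 4 time slots are needed.
A valid assignment using 4 time slots: Calculus=3, Latin=1, Econ=4, Music=2, Geology=2, Civics=3, Physics=1. No two conflicting exams share a time slot.

4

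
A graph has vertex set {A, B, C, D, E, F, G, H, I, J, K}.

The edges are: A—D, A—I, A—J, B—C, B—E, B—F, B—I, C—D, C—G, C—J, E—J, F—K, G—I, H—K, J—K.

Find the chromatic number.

3

The cycle A-I-B-C-D-A has odd length 5, so it cannot be 2-colored; at least 3 colors are needed.
A valid assignment using 3 colors: A=3, B=1, C=2, D=1, E=2, F=3, G=1, H=1, I=2, J=1, K=2. Every edge joins two different colors.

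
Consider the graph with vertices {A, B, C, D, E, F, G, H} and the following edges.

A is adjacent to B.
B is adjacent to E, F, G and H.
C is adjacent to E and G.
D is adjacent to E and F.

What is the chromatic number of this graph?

C and E are adjacent, so at least 2 colors are needed.
2 colors suffice: color red → {B, C, D}; color blue → {A, E, F, G, H}. Every edge joins two different colors.

2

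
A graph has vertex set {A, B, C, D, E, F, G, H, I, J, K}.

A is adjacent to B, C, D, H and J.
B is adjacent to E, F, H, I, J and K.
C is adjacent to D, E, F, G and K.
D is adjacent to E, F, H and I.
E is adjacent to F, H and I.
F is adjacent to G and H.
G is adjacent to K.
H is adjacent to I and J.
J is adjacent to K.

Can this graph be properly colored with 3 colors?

No

D, E, F, H are pairwise adjacent (a clique of size 4), so at least 4 colors are needed.
So 3 colors are not enough.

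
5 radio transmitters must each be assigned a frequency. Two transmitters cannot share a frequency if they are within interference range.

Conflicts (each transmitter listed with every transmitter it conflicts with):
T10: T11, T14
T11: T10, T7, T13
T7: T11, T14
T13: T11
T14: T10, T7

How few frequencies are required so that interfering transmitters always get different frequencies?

2

T7 and T14 conflict, so at least 2 frequencies are needed.
A valid assignment using 2 frequencies: T10=2, T11=1, T7=2, T13=2, T14=1. Each listed conflict is separated.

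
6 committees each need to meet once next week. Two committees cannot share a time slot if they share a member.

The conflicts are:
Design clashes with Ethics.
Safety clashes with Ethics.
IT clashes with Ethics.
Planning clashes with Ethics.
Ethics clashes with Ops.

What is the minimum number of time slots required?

2

IT and Ethics conflict, so at least 2 time slots are needed.
2 time slots suffice: time slot 1 → {Ethics}; time slot 2 → {Design, Safety, IT, Planning, Ops}. Each listed conflict is separated.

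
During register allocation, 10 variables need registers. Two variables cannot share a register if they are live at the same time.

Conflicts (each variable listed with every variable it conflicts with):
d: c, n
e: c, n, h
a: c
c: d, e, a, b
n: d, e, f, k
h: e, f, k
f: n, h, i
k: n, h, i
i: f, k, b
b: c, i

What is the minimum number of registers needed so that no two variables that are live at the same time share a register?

2

n and k conflict, so at least 2 registers are needed.
Using 2 registers: d=2, e=2, a=2, c=1, n=1, h=1, f=2, k=2, i=1, b=2. Every pair that conflicts lands in different registers.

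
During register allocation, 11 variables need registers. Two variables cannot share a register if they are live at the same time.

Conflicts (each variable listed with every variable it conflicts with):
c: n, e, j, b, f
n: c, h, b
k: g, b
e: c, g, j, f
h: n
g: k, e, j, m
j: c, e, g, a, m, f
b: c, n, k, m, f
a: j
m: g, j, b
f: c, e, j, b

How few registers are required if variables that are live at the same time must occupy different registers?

4

c, e, j, f are mutually in conflict, so at least 4 registers are needed.
A valid assignment using 4 registers: c=2, n=3, k=3, e=4, h=1, g=2, j=1, b=1, a=2, m=3, f=3. Each listed conflict is separated.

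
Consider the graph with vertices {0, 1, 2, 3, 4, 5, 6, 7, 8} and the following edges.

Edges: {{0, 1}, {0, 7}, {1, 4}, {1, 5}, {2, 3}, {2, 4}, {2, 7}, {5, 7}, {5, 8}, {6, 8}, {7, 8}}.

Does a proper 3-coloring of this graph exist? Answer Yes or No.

Yes

The chromatic number is 3. 5, 7, 8 form a triangle, so at least 3 colors are needed.
A valid assignment using 3 colors: 0=b, 1=a, 2=b, 3=a, 4=c, 5=b, 6=a, 7=a, 8=c.
That is already a proper 3-coloring.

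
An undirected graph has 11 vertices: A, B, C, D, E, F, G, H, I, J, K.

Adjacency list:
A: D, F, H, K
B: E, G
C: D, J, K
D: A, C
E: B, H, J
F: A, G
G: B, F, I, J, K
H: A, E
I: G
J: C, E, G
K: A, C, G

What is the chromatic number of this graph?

G and J are adjacent, so at least 2 colors are needed.
2 colors suffice: color red → {A, C, E, G}; color blue → {B, D, F, H, I, J, K}. Each edge has distinct colors on its endpoints.

2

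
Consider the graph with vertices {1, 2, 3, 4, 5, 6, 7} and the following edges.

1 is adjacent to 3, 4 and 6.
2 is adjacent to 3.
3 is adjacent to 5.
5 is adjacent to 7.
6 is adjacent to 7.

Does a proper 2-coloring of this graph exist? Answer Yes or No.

No

The cycle 3-5-7-6-1-3 has odd length 5, so it cannot be 2-colored; at least 3 colors are needed.
So 2 colors are not enough.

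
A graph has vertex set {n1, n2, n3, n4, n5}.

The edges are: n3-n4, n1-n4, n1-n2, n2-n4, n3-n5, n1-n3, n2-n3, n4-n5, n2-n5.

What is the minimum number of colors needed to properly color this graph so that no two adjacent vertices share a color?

4

n1, n2, n3, n4 form a clique, so at least 4 colors are needed.
A valid assignment using 4 colors: n1=4, n2=1, n3=2, n4=3, n5=4. No two adjacent vertices share a color.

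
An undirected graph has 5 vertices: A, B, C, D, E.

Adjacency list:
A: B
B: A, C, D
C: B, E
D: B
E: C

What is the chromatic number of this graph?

2

B and D are adjacent, so at least 2 colors are needed.
One proper 2-coloring: A=2, B=1, C=2, D=2, E=1. Every edge joins two different colors.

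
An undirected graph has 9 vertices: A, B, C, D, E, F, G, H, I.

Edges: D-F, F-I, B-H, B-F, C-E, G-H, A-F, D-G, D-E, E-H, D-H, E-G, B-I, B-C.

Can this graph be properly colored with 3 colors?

D, E, G, H form a clique, so at least 4 colors are needed.
So 3 colors are not enough.

No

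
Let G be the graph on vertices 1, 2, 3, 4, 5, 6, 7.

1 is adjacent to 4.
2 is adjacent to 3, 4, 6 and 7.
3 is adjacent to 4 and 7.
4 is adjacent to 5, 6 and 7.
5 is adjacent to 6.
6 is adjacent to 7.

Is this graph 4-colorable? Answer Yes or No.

Yes

The chromatic number is 4. 2, 4, 6, 7 form a clique, so at least 4 colors are needed.
One proper 4-coloring: 1=blue, 2=yellow, 3=blue, 4=red, 5=green, 6=blue, 7=green.
That is already a proper 4-coloring.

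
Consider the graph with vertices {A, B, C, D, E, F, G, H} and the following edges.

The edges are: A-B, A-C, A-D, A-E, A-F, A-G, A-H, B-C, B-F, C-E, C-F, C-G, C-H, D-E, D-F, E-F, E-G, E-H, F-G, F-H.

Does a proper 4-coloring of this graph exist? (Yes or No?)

No

A, C, E, F, H form a clique, so at least 5 colors are needed.
So 4 colors are not enough.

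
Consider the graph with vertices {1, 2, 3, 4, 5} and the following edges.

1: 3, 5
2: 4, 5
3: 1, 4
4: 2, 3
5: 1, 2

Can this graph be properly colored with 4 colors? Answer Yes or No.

The chromatic number is 3. The cycle 2-4-3-1-5-2 has odd length 5, so it cannot be 2-colored; at least 3 colors are needed.
One proper 3-coloring: 1=b, 2=c, 3=a, 4=b, 5=a.
Since 4 ≥ 3, a proper 4-coloring certainly exists.

Yes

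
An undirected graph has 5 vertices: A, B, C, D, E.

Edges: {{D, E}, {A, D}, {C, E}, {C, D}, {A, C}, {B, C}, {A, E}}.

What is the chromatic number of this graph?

4

A, C, D, E are pairwise adjacent (a clique of size 4), so at least 4 colors are needed.
4 colors suffice: color 1 → {C}; color 2 → {B, E}; color 3 → {A}; color 4 → {D}. Every edge joins two different colors.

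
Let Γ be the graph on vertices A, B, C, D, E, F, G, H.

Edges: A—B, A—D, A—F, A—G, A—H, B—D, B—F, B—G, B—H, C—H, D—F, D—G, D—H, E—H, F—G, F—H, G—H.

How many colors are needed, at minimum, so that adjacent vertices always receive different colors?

A, B, D, F, G, H are pairwise adjacent (a clique of size 6), so at least 6 colors are needed.
6 colors suffice: color 1 → {H}; color 2 → {B, C, E}; color 3 → {F}; color 4 → {A}; color 5 → {D}; color 6 → {G}. Each edge has distinct colors on its endpoints.

6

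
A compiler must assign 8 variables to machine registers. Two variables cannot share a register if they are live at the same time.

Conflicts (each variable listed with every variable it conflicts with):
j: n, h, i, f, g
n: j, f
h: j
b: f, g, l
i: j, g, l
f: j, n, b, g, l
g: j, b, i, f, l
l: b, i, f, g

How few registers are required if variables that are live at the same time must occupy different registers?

b, f, g, l all conflict with each other, so at least 4 registers are needed.
4 registers suffice: register 1 → {j, l}; register 2 → {n, h, g}; register 3 → {i, f}; register 4 → {b}. Each listed conflict is separated.

4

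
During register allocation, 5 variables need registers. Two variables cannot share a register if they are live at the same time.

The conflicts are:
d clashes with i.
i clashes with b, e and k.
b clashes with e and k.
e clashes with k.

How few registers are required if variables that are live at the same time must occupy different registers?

i, b, e, k pairwise conflict, so at least 4 registers are needed.
4 registers suffice: register 1 → {i}; register 2 → {d, e}; register 3 → {b}; register 4 → {k}. Every pair that conflicts lands in different registers.

4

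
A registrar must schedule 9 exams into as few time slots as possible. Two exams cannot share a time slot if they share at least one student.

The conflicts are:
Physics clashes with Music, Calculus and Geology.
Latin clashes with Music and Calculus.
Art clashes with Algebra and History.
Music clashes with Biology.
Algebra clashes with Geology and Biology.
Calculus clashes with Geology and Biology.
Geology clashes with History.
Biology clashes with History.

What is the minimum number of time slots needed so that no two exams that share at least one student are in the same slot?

Physics, Calculus, Geology are mutually in conflict, so at least 3 time slots are needed.
3 time slots suffice: time slot 1 → {Latin, Art, Geology, Biology}; time slot 2 → {Music, Algebra, Calculus, History}; time slot 3 → {Physics}. No two conflicting exams share a time slot.

3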